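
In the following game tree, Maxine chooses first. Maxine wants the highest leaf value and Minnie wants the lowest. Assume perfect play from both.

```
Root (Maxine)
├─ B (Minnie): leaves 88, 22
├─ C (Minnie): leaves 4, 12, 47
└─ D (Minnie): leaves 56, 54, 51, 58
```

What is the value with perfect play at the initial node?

B (Minnie): min(88, 22) = 22
C (Minnie): min(4, 12, 47) = 4
D (Minnie): min(56, 54, 51, 58) = 51
Root (Maxine): max(22, 4, 51) = 51

51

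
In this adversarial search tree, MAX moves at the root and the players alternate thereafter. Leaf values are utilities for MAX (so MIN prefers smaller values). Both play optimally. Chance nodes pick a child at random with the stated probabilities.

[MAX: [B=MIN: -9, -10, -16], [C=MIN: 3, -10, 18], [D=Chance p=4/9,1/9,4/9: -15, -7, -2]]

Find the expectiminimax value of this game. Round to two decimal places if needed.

-8.33

B (MIN): min(-9, -10, -16) = -16
C (MIN): min(3, -10, 18) = -10
D (Chance): 4/9·-15 + 1/9·-7 + 4/9·-2 = -8.33
Root (MAX): max(-16, -10, -8.33) = -8.33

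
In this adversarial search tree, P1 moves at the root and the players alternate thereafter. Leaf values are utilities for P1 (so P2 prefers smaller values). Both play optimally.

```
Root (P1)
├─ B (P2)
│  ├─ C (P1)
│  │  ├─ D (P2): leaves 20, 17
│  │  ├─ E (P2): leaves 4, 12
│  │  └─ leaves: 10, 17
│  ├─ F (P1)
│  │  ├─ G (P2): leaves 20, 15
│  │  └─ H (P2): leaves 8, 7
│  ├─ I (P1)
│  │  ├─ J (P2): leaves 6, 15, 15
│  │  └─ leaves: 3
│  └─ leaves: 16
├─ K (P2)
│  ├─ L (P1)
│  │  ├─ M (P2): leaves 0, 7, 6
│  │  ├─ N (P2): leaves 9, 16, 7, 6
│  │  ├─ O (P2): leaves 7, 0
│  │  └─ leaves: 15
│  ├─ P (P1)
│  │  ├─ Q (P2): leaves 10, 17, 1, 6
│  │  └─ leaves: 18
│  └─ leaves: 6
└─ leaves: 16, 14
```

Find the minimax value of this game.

16

D (P2): min(20, 17) = 17
E (P2): min(4, 12) = 4
C (P1): max(17, 4, 10, 17) = 17
G (P2): min(20, 15) = 15
H (P2): min(8, 7) = 7
F (P1): max(15, 7) = 15
J (P2): min(6, 15, 15) = 6
I (P1): max(6, 3) = 6
B (P2): min(17, 15, 6, 16) = 6
M (P2): min(0, 7, 6) = 0
N (P2): min(9, 16, 7, 6) = 6
O (P2): min(7, 0) = 0
L (P1): max(0, 6, 0, 15) = 15
Q (P2): min(10, 17, 1, 6) = 1
P (P1): max(1, 18) = 18
K (P2): min(15, 18, 6) = 6
Root (P1): max(6, 6, 16, 14) = 16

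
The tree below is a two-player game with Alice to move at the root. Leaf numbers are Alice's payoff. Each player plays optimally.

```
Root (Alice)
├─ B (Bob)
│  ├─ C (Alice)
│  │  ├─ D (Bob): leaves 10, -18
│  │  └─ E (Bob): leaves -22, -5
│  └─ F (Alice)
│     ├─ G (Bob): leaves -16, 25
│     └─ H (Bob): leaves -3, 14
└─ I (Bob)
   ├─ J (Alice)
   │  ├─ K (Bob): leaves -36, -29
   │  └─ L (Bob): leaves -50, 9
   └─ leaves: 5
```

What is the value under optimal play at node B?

-18

D: min(10, -18) = -18
E: min(-22, -5) = -22
C: max(-18, -22) = -18
G: min(-16, 25) = -16
H: min(-3, 14) = -3
F: max(-16, -3) = -3
B: min(-18, -3) = -18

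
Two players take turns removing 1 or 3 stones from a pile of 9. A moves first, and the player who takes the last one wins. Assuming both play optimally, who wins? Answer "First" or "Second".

First

W/L table (W = player to move can force a win):
i:   0  1  2  3  4  5  6  7  8  9
     L  W  L  W  L  W  L  W  L  W
Position 9 is W, so the first player wins.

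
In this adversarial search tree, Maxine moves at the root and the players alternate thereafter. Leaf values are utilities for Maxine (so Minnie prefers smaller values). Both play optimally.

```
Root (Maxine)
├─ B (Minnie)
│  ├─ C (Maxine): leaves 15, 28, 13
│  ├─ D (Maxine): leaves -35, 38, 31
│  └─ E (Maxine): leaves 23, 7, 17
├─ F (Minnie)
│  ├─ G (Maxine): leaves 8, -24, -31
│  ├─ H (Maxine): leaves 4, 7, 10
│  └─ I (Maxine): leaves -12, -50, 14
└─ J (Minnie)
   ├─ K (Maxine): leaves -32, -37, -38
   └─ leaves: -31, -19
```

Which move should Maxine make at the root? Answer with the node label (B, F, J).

C (Maxine): max(15, 28, 13) = 28
D (Maxine): max(-35, 38, 31) = 38
E (Maxine): max(23, 7, 17) = 23
B (Minnie): min(28, 38, 23) = 23
G (Maxine): max(8, -24, -31) = 8
H (Maxine): max(4, 7, 10) = 10
I (Maxine): max(-12, -50, 14) = 14
F (Minnie): min(8, 10, 14) = 8
K (Maxine): max(-32, -37, -38) = -32
J (Minnie): min(-32, -31, -19) = -32
Root (Maxine): max(23, 8, -32) = 23
Maxine picks the child with the highest value: B (value 23).

B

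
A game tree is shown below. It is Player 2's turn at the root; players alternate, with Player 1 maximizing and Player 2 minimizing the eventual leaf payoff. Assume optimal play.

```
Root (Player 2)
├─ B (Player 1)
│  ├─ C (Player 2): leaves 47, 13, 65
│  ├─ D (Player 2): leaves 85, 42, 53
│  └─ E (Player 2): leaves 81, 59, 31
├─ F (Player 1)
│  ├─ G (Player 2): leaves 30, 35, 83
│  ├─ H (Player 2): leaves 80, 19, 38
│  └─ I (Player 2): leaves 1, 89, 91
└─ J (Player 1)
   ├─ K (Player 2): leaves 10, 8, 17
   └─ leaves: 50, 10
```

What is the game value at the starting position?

C (Player 2): min(47, 13, 65) = 13
D (Player 2): min(85, 42, 53) = 42
E (Player 2): min(81, 59, 31) = 31
B (Player 1): max(13, 42, 31) = 42
G (Player 2): min(30, 35, 83) = 30
H (Player 2): min(80, 19, 38) = 19
I (Player 2): min(1, 89, 91) = 1
F (Player 1): max(30, 19, 1) = 30
K (Player 2): min(10, 8, 17) = 8
J (Player 1): max(8, 50, 10) = 50
Root (Player 2): min(42, 30, 50) = 30

30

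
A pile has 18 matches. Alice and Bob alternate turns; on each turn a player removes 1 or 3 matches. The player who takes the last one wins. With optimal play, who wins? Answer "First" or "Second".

Second

Positions where the player to move wins (W) vs loses (L):
i:   0  1  2  3  4  5  6  7  8  9 10 11 12 13 14 15 16 17 18
     L  W  L  W  L  W  L  W  L  W  L  W  L  W  L  W  L  W  L
Position 18 is L, so the second player wins.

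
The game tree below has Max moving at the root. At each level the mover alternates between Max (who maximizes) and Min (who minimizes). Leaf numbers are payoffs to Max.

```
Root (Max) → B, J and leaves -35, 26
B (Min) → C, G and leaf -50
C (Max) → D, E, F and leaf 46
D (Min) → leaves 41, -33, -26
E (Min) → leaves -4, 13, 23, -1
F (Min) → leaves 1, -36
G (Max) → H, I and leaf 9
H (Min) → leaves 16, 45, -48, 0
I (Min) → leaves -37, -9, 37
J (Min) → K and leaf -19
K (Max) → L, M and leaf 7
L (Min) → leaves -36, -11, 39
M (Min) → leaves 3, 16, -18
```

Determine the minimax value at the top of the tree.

26

D (Min): min(41, -33, -26) = -33
E (Min): min(-4, 13, 23, -1) = -4
F (Min): min(1, -36) = -36
C (Max): max(-33, -4, -36, 46) = 46
H (Min): min(16, 45, -48, 0) = -48
I (Min): min(-37, -9, 37) = -37
G (Max): max(-48, -37, 9) = 9
B (Min): min(46, 9, -50) = -50
L (Min): min(-36, -11, 39) = -36
M (Min): min(3, 16, -18) = -18
K (Max): max(-36, -18, 7) = 7
J (Min): min(7, -19) = -19
Root (Max): max(-50, -19, -35, 26) = 26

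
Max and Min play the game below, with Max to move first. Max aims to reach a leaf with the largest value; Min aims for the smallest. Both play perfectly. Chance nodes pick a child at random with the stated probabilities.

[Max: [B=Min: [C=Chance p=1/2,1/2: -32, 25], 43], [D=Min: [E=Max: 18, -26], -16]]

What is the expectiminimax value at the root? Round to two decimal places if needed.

C (Chance): 1/2·-32 + 1/2·25 = -3.5
B (Min): min(-3.5, 43) = -3.5
E (Max): max(18, -26) = 18
D (Min): min(18, -16) = -16
Root (Max): max(-3.5, -16) = -3.5

-3.5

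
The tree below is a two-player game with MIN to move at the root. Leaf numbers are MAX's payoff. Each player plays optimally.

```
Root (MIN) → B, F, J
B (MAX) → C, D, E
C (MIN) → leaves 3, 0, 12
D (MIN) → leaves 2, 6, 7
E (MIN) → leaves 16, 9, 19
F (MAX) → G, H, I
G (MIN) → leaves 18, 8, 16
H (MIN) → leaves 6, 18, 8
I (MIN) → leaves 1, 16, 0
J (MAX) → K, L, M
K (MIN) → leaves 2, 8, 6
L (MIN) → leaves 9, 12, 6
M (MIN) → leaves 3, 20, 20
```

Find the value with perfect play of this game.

6

C (MIN): min(3, 0, 12) = 0
D (MIN): min(2, 6, 7) = 2
E (MIN): min(16, 9, 19) = 9
B (MAX): max(0, 2, 9) = 9
G (MIN): min(18, 8, 16) = 8
H (MIN): min(6, 18, 8) = 6
I (MIN): min(1, 16, 0) = 0
F (MAX): max(8, 6, 0) = 8
K (MIN): min(2, 8, 6) = 2
L (MIN): min(9, 12, 6) = 6
M (MIN): min(3, 20, 20) = 3
J (MAX): max(2, 6, 3) = 6
Root (MIN): min(9, 8, 6) = 6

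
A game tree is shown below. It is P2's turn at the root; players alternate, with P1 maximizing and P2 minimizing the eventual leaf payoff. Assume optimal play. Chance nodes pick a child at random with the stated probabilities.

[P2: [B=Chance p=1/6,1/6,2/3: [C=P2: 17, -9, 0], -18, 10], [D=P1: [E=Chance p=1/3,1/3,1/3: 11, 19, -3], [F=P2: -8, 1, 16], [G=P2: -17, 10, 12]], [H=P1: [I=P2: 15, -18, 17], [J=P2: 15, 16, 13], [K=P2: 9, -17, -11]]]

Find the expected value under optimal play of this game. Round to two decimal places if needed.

C (P2): min(17, -9, 0) = -9
B (Chance): 1/6·-9 + 1/6·-18 + 2/3·10 = 2.17
E (Chance): 1/3·11 + 1/3·19 + 1/3·-3 = 9
F (P2): min(-8, 1, 16) = -8
G (P2): min(-17, 10, 12) = -17
D (P1): max(9, -8, -17) = 9
I (P2): min(15, -18, 17) = -18
J (P2): min(15, 16, 13) = 13
K (P2): min(9, -17, -11) = -17
H (P1): max(-18, 13, -17) = 13
Root (P2): min(2.17, 9, 13) = 2.17

2.17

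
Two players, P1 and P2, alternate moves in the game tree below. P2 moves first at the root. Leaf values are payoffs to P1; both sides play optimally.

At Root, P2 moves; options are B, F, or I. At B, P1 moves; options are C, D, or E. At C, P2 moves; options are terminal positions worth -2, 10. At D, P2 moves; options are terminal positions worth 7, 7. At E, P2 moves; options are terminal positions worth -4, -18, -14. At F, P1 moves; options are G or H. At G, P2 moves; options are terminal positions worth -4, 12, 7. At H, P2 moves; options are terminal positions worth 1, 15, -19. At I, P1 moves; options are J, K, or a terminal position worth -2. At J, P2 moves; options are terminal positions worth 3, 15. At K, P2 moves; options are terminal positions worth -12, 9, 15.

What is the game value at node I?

J: min(3, 15) = 3
K: min(-12, 9, 15) = -12
I: max(3, -12, -2) = 3

3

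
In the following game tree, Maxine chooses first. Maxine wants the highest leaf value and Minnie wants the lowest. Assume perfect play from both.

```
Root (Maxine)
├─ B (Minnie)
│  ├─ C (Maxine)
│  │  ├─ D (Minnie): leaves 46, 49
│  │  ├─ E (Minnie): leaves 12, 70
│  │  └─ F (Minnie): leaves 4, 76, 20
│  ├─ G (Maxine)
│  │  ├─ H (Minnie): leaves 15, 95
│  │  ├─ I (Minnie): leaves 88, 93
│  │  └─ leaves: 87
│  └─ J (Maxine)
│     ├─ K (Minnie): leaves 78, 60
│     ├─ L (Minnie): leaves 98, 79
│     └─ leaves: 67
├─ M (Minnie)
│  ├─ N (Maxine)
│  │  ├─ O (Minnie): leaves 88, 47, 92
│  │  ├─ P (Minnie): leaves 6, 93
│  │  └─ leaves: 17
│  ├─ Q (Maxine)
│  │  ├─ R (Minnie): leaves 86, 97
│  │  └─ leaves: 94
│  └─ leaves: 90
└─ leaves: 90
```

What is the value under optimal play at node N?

O: min(88, 47, 92) = 47
P: min(6, 93) = 6
N: max(47, 6, 17) = 47

47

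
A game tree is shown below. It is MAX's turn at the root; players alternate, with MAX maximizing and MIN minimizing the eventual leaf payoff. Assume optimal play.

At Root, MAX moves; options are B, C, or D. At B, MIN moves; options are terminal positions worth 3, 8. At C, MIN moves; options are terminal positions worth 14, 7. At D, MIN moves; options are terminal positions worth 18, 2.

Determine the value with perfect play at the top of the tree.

B (MIN): min(3, 8) = 3
C (MIN): min(14, 7) = 7
D (MIN): min(18, 2) = 2
Root (MAX): max(3, 7, 2) = 7

7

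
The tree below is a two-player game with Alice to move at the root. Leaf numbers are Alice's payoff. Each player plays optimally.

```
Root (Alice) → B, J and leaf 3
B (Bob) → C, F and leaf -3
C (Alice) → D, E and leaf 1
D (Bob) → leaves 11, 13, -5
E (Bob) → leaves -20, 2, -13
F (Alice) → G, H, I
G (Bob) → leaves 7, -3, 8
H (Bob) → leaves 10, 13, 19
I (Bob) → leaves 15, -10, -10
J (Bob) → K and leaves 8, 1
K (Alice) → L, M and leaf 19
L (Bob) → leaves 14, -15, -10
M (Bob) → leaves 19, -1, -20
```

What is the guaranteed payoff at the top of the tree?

3

D (Bob): min(11, 13, -5) = -5
E (Bob): min(-20, 2, -13) = -20
C (Alice): max(-5, -20, 1) = 1
G (Bob): min(7, -3, 8) = -3
H (Bob): min(10, 13, 19) = 10
I (Bob): min(15, -10, -10) = -10
F (Alice): max(-3, 10, -10) = 10
B (Bob): min(1, 10, -3) = -3
L (Bob): min(14, -15, -10) = -15
M (Bob): min(19, -1, -20) = -20
K (Alice): max(-15, -20, 19) = 19
J (Bob): min(19, 8, 1) = 1
Root (Alice): max(-3, 1, 3) = 3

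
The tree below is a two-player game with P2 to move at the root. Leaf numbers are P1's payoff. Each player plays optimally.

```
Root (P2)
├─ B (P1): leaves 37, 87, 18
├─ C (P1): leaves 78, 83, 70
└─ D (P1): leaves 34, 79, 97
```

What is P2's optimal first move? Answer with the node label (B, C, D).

B (P1): max(37, 87, 18) = 87
C (P1): max(78, 83, 70) = 83
D (P1): max(34, 79, 97) = 97
Root (P2): min(87, 83, 97) = 83
P2 picks the child with the lowest value: C (value 83).

C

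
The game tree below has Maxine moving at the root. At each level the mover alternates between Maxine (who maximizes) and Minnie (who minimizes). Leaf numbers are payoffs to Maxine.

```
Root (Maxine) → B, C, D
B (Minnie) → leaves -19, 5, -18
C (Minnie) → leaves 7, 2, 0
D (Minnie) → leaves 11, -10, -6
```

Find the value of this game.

B (Minnie): min(-19, 5, -18) = -19
C (Minnie): min(7, 2, 0) = 0
D (Minnie): min(11, -10, -6) = -10
Root (Maxine): max(-19, 0, -10) = 0

0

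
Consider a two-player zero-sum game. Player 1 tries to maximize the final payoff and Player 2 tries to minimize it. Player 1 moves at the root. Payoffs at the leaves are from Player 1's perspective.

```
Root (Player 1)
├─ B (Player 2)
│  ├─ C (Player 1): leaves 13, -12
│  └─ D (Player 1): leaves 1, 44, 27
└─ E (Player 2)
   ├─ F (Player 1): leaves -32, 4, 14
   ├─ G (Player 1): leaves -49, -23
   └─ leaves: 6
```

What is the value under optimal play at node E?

-23

F: max(-32, 4, 14) = 14
G: max(-49, -23) = -23
E: min(14, -23, 6) = -23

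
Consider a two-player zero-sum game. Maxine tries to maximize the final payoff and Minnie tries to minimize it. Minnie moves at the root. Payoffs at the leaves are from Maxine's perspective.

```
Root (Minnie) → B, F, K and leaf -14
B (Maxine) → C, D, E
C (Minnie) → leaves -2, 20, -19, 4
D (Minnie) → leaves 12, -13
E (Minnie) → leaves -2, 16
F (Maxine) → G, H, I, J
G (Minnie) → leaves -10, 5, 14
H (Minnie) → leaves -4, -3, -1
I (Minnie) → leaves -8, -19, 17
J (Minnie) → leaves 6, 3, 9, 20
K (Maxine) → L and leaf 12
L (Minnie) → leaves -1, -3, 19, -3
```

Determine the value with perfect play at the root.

C (Minnie): min(-2, 20, -19, 4) = -19
D (Minnie): min(12, -13) = -13
E (Minnie): min(-2, 16) = -2
B (Maxine): max(-19, -13, -2) = -2
G (Minnie): min(-10, 5, 14) = -10
H (Minnie): min(-4, -3, -1) = -4
I (Minnie): min(-8, -19, 17) = -19
J (Minnie): min(6, 3, 9, 20) = 3
F (Maxine): max(-10, -4, -19, 3) = 3
L (Minnie): min(-1, -3, 19, -3) = -3
K (Maxine): max(-3, 12) = 12
Root (Minnie): min(-2, 3, 12, -14) = -14

-14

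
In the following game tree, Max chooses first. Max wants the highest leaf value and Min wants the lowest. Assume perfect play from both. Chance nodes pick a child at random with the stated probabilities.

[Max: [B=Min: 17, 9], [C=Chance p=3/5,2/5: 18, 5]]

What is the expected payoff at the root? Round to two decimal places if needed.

12.8

B (Min): min(17, 9) = 9
C (Chance): 3/5·18 + 2/5·5 = 12.8
Root (Max): max(9, 12.8) = 12.8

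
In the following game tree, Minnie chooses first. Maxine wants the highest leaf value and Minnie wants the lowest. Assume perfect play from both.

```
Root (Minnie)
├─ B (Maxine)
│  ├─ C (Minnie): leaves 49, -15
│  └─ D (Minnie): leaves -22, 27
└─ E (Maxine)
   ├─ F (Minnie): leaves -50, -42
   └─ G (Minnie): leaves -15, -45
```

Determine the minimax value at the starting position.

-45

C (Minnie): min(49, -15) = -15
D (Minnie): min(-22, 27) = -22
B (Maxine): max(-15, -22) = -15
F (Minnie): min(-50, -42) = -50
G (Minnie): min(-15, -45) = -45
E (Maxine): max(-50, -45) = -45
Root (Minnie): min(-15, -45) = -45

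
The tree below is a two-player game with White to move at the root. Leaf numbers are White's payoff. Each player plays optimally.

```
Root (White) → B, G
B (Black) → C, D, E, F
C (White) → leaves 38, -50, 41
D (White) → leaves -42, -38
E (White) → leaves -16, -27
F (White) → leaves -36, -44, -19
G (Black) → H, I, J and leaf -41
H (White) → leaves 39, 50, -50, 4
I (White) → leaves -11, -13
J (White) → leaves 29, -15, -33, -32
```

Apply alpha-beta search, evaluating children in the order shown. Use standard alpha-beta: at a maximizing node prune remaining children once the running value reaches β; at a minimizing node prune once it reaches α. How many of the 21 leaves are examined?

C [α=-∞,β=+∞]: v=41
D [α=-∞,β=41]: v=-38
E [α=-∞,β=-38]: v=-16 after child 1 ≥ β → β-cutoff, skip 1
F [α=-∞,β=-38]: v=-36 after child 1 ≥ β → β-cutoff, skip 2
B [α=-∞,β=+∞]: v=-38
H [α=-38,β=+∞]: v=50
I [α=-38,β=50]: v=-11
J [α=-38,β=-11]: v=29 after child 1 ≥ β → β-cutoff, skip 3
G [α=-38,β=+∞]: v=-41
Root [α=-∞,β=+∞]: v=-38
Leaves evaluated: 15 of 21.

15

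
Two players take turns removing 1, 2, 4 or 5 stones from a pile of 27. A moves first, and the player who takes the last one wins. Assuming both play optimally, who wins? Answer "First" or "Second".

Second

W/L table (W = player to move can force a win):
i:   0  1  2  3  4  5  6  7  8  9 10 11 12 13 14 15 16 17 18 19 20 21 22 23 24 25 26 27
     L  W  W  L  W  W  L  W  W  L  W  W  L  W  W  L  W  W  L  W  W  L  W  W  L  W  W  L
Position 27 is L, so the second player wins.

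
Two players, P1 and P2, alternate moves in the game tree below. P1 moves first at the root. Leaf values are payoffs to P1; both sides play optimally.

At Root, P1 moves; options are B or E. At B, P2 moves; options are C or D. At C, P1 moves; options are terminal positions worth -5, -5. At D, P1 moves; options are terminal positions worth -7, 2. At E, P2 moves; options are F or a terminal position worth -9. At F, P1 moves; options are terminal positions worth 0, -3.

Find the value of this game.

-5

C (P1): max(-5, -5) = -5
D (P1): max(-7, 2) = 2
B (P2): min(-5, 2) = -5
F (P1): max(0, -3) = 0
E (P2): min(0, -9) = -9
Root (P1): max(-5, -9) = -5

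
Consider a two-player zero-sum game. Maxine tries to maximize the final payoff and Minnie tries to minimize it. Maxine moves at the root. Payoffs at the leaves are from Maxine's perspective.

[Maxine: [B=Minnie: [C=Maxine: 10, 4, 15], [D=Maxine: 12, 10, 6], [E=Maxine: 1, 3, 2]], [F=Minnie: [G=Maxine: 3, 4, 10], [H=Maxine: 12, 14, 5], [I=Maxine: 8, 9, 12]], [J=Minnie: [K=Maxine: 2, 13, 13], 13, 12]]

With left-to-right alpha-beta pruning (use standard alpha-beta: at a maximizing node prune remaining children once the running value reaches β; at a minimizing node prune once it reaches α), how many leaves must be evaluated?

21

C [α=-∞,β=+∞]: v=15
D [α=-∞,β=15]: v=12
E [α=-∞,β=12]: v=3
B [α=-∞,β=+∞]: v=3
G [α=3,β=+∞]: v=10
H [α=3,β=10]: v=12 after child 1 ≥ β → β-cutoff, skip 2
I [α=3,β=10]: v=12
F [α=3,β=+∞]: v=10
K [α=10,β=+∞]: v=13
J [α=10,β=+∞]: v=12
Root [α=-∞,β=+∞]: v=12
Leaves evaluated: 21 of 23.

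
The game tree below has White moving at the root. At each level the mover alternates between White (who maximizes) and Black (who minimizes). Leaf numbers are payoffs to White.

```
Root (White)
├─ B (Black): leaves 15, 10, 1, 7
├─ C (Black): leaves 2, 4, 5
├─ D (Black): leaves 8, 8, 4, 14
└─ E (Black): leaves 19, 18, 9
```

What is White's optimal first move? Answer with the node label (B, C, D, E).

B (Black): min(15, 10, 1, 7) = 1
C (Black): min(2, 4, 5) = 2
D (Black): min(8, 8, 4, 14) = 4
E (Black): min(19, 18, 9) = 9
Root (White): max(1, 2, 4, 9) = 9
White picks the child with the highest value: E (value 9).

E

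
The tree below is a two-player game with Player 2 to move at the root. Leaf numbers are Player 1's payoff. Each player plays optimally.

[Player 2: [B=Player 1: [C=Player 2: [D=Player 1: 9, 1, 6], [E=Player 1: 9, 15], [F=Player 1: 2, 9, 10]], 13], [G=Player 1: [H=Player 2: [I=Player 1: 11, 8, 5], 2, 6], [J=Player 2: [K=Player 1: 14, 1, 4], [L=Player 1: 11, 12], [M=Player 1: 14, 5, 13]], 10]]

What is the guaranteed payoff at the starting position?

12

D (Player 1): max(9, 1, 6) = 9
E (Player 1): max(9, 15) = 15
F (Player 1): max(2, 9, 10) = 10
C (Player 2): min(9, 15, 10) = 9
B (Player 1): max(9, 13) = 13
I (Player 1): max(11, 8, 5) = 11
H (Player 2): min(11, 2, 6) = 2
K (Player 1): max(14, 1, 4) = 14
L (Player 1): max(11, 12) = 12
M (Player 1): max(14, 5, 13) = 14
J (Player 2): min(14, 12, 14) = 12
G (Player 1): max(2, 12, 10) = 12
Root (Player 2): min(13, 12) = 12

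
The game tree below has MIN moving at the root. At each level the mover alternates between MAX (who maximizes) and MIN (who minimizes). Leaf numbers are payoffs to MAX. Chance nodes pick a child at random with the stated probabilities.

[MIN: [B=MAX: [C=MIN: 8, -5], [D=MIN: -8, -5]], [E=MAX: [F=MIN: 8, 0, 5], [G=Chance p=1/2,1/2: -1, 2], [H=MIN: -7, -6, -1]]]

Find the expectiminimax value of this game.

C (MIN): min(8, -5) = -5
D (MIN): min(-8, -5) = -8
B (MAX): max(-5, -8) = -5
F (MIN): min(8, 0, 5) = 0
G (Chance): 1/2·-1 + 1/2·2 = 0.5
H (MIN): min(-7, -6, -1) = -7
E (MAX): max(0, 0.5, -7) = 0.5
Root (MIN): min(-5, 0.5) = -5

-5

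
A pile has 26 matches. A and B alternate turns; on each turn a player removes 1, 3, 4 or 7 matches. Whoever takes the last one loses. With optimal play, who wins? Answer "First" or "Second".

Positions where the player to move wins (W) vs loses (L):
i:   0  1  2  3  4  5  6  7  8  9 10 11 12 13 14 15 16 17 18 19 20 21 22 23 24 25 26
     W  L  W  L  W  W  W  W  W  L  W  L  W  W  W  W  W  L  W  L  W  W  W  W  W  L  W
Position 26 is W, so the first player wins.

First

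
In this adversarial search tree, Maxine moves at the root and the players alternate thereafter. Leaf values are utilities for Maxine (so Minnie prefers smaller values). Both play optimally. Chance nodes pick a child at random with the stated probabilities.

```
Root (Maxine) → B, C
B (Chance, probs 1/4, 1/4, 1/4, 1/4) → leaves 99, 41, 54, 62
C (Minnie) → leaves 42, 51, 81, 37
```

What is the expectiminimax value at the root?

B (Chance): 1/4·99 + 1/4·41 + 1/4·54 + 1/4·62 = 64
C (Minnie): min(42, 51, 81, 37) = 37
Root (Maxine): max(64, 37) = 64

64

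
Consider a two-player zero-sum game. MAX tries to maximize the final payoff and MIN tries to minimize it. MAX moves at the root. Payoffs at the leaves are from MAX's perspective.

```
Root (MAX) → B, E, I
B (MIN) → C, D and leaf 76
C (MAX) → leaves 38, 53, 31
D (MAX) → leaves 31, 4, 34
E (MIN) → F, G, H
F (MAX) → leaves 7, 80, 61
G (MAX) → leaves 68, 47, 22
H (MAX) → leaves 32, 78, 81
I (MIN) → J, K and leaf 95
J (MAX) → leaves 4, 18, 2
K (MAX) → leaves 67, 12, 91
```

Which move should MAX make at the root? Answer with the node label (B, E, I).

E

C (MAX): max(38, 53, 31) = 53
D (MAX): max(31, 4, 34) = 34
B (MIN): min(53, 34, 76) = 34
F (MAX): max(7, 80, 61) = 80
G (MAX): max(68, 47, 22) = 68
H (MAX): max(32, 78, 81) = 81
E (MIN): min(80, 68, 81) = 68
J (MAX): max(4, 18, 2) = 18
K (MAX): max(67, 12, 91) = 91
I (MIN): min(18, 91, 95) = 18
Root (MAX): max(34, 68, 18) = 68
MAX picks the child with the highest value: E (value 68).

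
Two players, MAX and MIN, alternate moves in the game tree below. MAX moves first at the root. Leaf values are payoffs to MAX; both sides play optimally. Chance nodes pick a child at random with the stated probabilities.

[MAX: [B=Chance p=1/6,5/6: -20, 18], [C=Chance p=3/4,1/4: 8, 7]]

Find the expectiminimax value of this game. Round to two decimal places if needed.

11.67

B (Chance): 1/6·-20 + 5/6·18 = 11.67
C (Chance): 3/4·8 + 1/4·7 = 7.75
Root (MAX): max(11.67, 7.75) = 11.67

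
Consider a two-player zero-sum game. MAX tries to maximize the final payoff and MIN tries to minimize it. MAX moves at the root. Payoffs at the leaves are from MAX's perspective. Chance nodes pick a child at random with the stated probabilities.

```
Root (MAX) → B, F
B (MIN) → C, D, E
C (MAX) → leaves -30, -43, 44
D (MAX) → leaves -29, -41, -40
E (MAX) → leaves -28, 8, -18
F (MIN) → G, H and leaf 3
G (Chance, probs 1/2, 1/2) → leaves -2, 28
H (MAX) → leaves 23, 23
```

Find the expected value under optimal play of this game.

C (MAX): max(-30, -43, 44) = 44
D (MAX): max(-29, -41, -40) = -29
E (MAX): max(-28, 8, -18) = 8
B (MIN): min(44, -29, 8) = -29
G (Chance): 1/2·-2 + 1/2·28 = 13
H (MAX): max(23, 23) = 23
F (MIN): min(13, 23, 3) = 3
Root (MAX): max(-29, 3) = 3

3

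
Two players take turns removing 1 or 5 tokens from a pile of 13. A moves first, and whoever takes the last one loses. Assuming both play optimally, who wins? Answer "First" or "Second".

Second

Positions where the player to move wins (W) vs loses (L):
i:   0  1  2  3  4  5  6  7  8  9 10 11 12 13
     W  L  W  L  W  L  W  L  W  L  W  L  W  L
Position 13 is L, so the second player wins.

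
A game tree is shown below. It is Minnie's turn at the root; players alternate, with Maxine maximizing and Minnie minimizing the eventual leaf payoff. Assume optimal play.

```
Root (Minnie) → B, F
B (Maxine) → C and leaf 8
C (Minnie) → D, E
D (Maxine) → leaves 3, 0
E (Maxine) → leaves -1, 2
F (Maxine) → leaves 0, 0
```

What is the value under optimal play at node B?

8

D: max(3, 0) = 3
E: max(-1, 2) = 2
C: min(3, 2) = 2
B: max(2, 8) = 8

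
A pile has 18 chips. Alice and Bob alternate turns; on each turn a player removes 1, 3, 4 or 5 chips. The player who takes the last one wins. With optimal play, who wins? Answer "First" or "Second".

Mark each pile size as W (mover wins) or L (mover loses):
i:   0  1  2  3  4  5  6  7  8  9 10 11 12 13 14 15 16 17 18
     L  W  L  W  W  W  W  W  L  W  L  W  W  W  W  W  L  W  L
Position 18 is L, so the second player wins.

Second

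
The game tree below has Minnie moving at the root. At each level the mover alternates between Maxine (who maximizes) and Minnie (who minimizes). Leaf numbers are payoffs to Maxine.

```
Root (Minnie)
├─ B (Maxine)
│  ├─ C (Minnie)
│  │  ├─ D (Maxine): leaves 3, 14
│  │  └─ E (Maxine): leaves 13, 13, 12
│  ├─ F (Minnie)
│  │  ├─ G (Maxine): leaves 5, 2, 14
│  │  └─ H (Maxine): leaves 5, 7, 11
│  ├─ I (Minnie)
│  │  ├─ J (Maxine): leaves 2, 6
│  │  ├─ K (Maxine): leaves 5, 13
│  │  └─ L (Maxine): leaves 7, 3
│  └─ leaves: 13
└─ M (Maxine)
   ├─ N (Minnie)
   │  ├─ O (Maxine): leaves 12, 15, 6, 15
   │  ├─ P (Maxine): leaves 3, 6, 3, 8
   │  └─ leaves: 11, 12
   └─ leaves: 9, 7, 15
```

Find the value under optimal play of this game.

13

D (Maxine): max(3, 14) = 14
E (Maxine): max(13, 13, 12) = 13
C (Minnie): min(14, 13) = 13
G (Maxine): max(5, 2, 14) = 14
H (Maxine): max(5, 7, 11) = 11
F (Minnie): min(14, 11) = 11
J (Maxine): max(2, 6) = 6
K (Maxine): max(5, 13) = 13
L (Maxine): max(7, 3) = 7
I (Minnie): min(6, 13, 7) = 6
B (Maxine): max(13, 11, 6, 13) = 13
O (Maxine): max(12, 15, 6, 15) = 15
P (Maxine): max(3, 6, 3, 8) = 8
N (Minnie): min(15, 8, 11, 12) = 8
M (Maxine): max(8, 9, 7, 15) = 15
Root (Minnie): min(13, 15) = 13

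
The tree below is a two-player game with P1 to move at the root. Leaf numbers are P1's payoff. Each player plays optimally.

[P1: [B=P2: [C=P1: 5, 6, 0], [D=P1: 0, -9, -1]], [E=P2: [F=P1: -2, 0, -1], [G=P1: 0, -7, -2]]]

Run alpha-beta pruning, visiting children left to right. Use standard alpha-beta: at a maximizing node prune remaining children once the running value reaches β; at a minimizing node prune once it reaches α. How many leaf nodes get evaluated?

C [α=-∞,β=+∞]: v=6
D [α=-∞,β=6]: v=0
B [α=-∞,β=+∞]: v=0
F [α=0,β=+∞]: v=0
E [α=0,β=+∞]: v=0 after child 1 ≤ α → α-cutoff, skip 1
Root [α=-∞,β=+∞]: v=0
Leaves evaluated: 9 of 12.

9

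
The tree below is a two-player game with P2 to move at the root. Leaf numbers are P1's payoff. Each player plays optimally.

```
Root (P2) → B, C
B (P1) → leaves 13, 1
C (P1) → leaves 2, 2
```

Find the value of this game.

B (P1): max(13, 1) = 13
C (P1): max(2, 2) = 2
Root (P2): min(13, 2) = 2

2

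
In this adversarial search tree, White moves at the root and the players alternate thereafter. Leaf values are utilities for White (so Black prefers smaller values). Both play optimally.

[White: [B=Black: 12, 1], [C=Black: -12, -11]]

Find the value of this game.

1

B (Black): min(12, 1) = 1
C (Black): min(-12, -11) = -12
Root (White): max(1, -12) = 1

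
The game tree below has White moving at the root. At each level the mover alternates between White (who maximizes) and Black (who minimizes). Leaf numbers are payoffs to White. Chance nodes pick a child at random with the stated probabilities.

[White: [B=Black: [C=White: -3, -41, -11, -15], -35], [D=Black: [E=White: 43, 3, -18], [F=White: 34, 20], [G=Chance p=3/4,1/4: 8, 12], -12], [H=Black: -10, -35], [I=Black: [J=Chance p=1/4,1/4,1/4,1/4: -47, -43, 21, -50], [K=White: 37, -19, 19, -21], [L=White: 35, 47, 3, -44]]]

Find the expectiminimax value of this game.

-12

C (White): max(-3, -41, -11, -15) = -3
B (Black): min(-3, -35) = -35
E (White): max(43, 3, -18) = 43
F (White): max(34, 20) = 34
G (Chance): 3/4·8 + 1/4·12 = 9
D (Black): min(43, 34, 9, -12) = -12
H (Black): min(-10, -35) = -35
J (Chance): 1/4·-47 + 1/4·-43 + 1/4·21 + 1/4·-50 = -29.75
K (White): max(37, -19, 19, -21) = 37
L (White): max(35, 47, 3, -44) = 47
I (Black): min(-29.75, 37, 47) = -29.75
Root (White): max(-35, -12, -35, -29.75) = -12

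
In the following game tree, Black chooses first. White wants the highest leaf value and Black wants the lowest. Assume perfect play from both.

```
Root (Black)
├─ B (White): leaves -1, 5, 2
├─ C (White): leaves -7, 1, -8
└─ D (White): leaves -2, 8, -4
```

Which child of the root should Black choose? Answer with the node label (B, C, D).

B (White): max(-1, 5, 2) = 5
C (White): max(-7, 1, -8) = 1
D (White): max(-2, 8, -4) = 8
Root (Black): min(5, 1, 8) = 1
Black picks the child with the lowest value: C (value 1).

C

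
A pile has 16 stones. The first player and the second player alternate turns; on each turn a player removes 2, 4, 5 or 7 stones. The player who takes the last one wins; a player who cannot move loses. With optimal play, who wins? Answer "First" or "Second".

First

W/L table (W = player to move can force a win):
i:   0  1  2  3  4  5  6  7  8  9 10 11 12 13 14 15 16
     L  L  W  W  W  W  W  W  W  L  L  W  W  W  W  W  W
Position 16 is W, so the first player wins.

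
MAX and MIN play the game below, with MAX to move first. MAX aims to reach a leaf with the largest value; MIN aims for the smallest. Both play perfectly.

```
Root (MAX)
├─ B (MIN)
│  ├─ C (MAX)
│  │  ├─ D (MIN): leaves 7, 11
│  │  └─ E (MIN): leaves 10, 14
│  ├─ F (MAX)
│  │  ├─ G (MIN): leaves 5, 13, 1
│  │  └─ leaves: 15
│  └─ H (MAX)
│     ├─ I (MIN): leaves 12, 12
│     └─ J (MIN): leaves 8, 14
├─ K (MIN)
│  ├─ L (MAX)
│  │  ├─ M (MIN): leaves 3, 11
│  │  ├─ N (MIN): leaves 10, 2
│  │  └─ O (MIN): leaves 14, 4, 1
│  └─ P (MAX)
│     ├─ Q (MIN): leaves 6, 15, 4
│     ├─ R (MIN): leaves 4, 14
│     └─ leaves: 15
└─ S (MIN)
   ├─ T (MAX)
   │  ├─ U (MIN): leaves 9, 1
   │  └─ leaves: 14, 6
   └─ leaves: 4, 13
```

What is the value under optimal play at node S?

4

U: min(9, 1) = 1
T: max(1, 14, 6) = 14
S: min(14, 4, 13) = 4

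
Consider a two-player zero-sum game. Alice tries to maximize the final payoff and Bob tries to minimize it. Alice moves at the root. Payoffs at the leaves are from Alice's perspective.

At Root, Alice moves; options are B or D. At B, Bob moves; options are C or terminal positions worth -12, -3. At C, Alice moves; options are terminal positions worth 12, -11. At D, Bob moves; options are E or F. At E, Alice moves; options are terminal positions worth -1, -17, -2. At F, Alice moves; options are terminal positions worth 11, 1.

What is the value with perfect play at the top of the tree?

-1

C (Alice): max(12, -11) = 12
B (Bob): min(12, -12, -3) = -12
E (Alice): max(-1, -17, -2) = -1
F (Alice): max(11, 1) = 11
D (Bob): min(-1, 11) = -1
Root (Alice): max(-12, -1) = -1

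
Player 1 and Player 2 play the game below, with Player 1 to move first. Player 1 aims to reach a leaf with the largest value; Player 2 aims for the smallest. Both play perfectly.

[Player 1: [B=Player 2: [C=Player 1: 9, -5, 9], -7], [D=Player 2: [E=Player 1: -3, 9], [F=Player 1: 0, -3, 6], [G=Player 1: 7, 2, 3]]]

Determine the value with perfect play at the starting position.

6

C (Player 1): max(9, -5, 9) = 9
B (Player 2): min(9, -7) = -7
E (Player 1): max(-3, 9) = 9
F (Player 1): max(0, -3, 6) = 6
G (Player 1): max(7, 2, 3) = 7
D (Player 2): min(9, 6, 7) = 6
Root (Player 1): max(-7, 6) = 6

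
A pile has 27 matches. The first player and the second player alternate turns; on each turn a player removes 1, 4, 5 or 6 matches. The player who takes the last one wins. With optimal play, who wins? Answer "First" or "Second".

Second

Mark each pile size as W (mover wins) or L (mover loses):
i:   0  1  2  3  4  5  6  7  8  9 10 11 12 13 14 15 16 17 18 19 20 21 22 23 24 25 26 27
     L  W  L  W  W  W  W  W  W  L  W  L  W  W  W  W  W  W  L  W  L  W  W  W  W  W  W  L
Position 27 is L, so the second player wins.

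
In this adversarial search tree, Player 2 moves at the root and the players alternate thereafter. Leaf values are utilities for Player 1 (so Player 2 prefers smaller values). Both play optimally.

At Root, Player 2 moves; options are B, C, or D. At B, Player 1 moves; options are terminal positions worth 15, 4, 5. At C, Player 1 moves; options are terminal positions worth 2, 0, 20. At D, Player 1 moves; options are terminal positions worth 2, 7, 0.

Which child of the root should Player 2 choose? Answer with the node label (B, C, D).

B (Player 1): max(15, 4, 5) = 15
C (Player 1): max(2, 0, 20) = 20
D (Player 1): max(2, 7, 0) = 7
Root (Player 2): min(15, 20, 7) = 7
Player 2 picks the child with the lowest value: D (value 7).

D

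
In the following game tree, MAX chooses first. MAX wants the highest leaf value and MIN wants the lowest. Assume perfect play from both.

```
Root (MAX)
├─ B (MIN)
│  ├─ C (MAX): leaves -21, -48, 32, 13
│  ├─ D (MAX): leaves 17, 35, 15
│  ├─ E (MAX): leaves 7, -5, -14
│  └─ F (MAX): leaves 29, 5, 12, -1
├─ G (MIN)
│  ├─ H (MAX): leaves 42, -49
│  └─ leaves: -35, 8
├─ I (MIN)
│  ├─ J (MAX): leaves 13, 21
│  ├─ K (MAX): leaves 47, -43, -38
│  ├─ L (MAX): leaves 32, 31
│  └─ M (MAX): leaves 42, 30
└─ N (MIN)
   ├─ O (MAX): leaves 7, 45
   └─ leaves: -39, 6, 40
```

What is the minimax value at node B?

C: max(-21, -48, 32, 13) = 32
D: max(17, 35, 15) = 35
E: max(7, -5, -14) = 7
F: max(29, 5, 12, -1) = 29
B: min(32, 35, 7, 29) = 7

7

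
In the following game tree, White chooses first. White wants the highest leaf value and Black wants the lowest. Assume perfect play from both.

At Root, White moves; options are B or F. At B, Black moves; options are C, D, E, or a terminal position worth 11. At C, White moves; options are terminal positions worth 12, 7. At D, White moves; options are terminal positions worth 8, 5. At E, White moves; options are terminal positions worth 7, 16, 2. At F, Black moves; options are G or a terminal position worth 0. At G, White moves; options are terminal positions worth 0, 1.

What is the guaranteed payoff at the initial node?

8

C (White): max(12, 7) = 12
D (White): max(8, 5) = 8
E (White): max(7, 16, 2) = 16
B (Black): min(12, 8, 16, 11) = 8
G (White): max(0, 1) = 1
F (Black): min(1, 0) = 0
Root (White): max(8, 0) = 8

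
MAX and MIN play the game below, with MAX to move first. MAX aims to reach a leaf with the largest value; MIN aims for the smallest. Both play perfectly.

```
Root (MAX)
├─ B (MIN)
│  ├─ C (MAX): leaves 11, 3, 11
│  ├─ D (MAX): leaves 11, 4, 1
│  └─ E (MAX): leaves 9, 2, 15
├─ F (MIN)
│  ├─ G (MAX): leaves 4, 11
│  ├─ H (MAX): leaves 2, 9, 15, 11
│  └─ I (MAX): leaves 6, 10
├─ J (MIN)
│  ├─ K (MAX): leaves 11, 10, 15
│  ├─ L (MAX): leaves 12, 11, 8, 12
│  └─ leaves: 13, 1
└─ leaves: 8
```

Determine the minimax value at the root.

C (MAX): max(11, 3, 11) = 11
D (MAX): max(11, 4, 1) = 11
E (MAX): max(9, 2, 15) = 15
B (MIN): min(11, 11, 15) = 11
G (MAX): max(4, 11) = 11
H (MAX): max(2, 9, 15, 11) = 15
I (MAX): max(6, 10) = 10
F (MIN): min(11, 15, 10) = 10
K (MAX): max(11, 10, 15) = 15
L (MAX): max(12, 11, 8, 12) = 12
J (MIN): min(15, 12, 13, 1) = 1
Root (MAX): max(11, 10, 1, 8) = 11

11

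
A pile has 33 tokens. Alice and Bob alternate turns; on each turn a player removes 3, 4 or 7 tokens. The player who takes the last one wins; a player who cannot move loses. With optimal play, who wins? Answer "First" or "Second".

Mark each pile size as W (mover wins) or L (mover loses):
i:   0  1  2  3  4  5  6  7  8  9 10 11 12 13 14 15 16 17 18 19 20 21 22 23 24 25 26 27 28 29 30 31 32 33
     L  L  L  W  W  W  W  W  W  W  L  L  L  W  W  W  W  W  W  W  L  L  L  W  W  W  W  W  W  W  L  L  L  W
Position 33 is W, so the first player wins.

First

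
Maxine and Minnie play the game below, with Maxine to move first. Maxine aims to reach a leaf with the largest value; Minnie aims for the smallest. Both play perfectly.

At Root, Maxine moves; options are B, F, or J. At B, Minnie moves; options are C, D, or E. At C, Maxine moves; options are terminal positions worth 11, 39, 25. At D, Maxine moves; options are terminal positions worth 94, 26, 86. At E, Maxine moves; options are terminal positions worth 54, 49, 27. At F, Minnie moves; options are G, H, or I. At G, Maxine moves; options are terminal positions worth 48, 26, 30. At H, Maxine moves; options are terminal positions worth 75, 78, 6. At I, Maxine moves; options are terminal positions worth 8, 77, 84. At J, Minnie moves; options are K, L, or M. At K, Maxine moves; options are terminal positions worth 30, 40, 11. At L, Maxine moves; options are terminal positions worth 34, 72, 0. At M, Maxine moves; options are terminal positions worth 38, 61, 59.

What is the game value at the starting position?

C (Maxine): max(11, 39, 25) = 39
D (Maxine): max(94, 26, 86) = 94
E (Maxine): max(54, 49, 27) = 54
B (Minnie): min(39, 94, 54) = 39
G (Maxine): max(48, 26, 30) = 48
H (Maxine): max(75, 78, 6) = 78
I (Maxine): max(8, 77, 84) = 84
F (Minnie): min(48, 78, 84) = 48
K (Maxine): max(30, 40, 11) = 40
L (Maxine): max(34, 72, 0) = 72
M (Maxine): max(38, 61, 59) = 61
J (Minnie): min(40, 72, 61) = 40
Root (Maxine): max(39, 48, 40) = 48

48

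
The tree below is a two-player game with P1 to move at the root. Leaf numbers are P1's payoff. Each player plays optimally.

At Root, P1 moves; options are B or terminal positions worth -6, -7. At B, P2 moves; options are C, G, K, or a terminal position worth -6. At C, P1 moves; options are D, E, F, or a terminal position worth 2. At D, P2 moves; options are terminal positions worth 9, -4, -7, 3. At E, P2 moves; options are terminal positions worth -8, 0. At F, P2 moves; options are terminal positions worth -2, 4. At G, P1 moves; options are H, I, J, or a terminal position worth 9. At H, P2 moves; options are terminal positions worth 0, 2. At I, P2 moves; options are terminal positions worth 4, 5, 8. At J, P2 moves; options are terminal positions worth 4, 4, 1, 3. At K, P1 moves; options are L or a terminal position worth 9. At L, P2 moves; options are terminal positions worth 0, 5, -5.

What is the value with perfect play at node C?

D: min(9, -4, -7, 3) = -7
E: min(-8, 0) = -8
F: min(-2, 4) = -2
C: max(-7, -8, -2, 2) = 2

2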